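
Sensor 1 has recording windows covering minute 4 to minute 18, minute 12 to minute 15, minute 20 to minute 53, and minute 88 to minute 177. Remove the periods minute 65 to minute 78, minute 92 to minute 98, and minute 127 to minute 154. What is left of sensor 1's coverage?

A, merged: minute 4 to minute 18, minute 20 to minute 53, minute 88 to minute 177.
minute 4 to minute 18: no B overlap → unchanged.
minute 20 to minute 53: no B overlap → unchanged.
minute 88 to minute 177 minus B → minute 88 to minute 92, minute 98 to minute 127, minute 154 to minute 177.

minute 4 to minute 18, minute 20 to minute 53, minute 88 to minute 92, minute 98 to minute 127, minute 154 to minute 177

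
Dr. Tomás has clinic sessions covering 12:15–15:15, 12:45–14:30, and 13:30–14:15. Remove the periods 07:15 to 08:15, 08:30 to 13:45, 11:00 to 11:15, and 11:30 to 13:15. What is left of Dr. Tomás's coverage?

13:45-15:15

Merge the first list: 12:15-15:15.
Merge the second list: 07:15-08:15, 08:30-13:45.
12:15-15:15 with B removed leaves 13:45-15:15.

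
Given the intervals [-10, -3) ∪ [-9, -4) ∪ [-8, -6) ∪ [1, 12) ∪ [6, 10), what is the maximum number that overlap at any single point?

3

Sweep endpoints in order; track running count of active intervals.
Peak of 3 reached at -8.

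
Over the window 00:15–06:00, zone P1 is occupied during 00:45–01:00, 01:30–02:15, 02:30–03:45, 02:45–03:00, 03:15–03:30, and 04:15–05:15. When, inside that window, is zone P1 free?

After merging, the occupied span is 00:45–01:00, 01:30–02:15, 02:30–03:45, 04:15–05:15.
Complement within 00:15–06:00: 00:15–00:45, 01:00–01:30, 02:15–02:30, 03:45–04:15, 05:15–06:00.

00:15–00:45, 01:00–01:30, 02:15–02:30, 03:45–04:15, 05:15–06:00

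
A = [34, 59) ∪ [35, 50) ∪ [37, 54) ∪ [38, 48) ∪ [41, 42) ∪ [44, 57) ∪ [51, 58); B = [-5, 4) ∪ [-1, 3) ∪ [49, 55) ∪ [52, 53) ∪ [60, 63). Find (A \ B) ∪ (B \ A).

Merge the first list: [34, 59).
Merge the second list: [-5, 4), [49, 55), [60, 63).
A \ B = [34, 49), [55, 59).
B \ A = [-5, 4), [60, 63).
Union of the two gives the symmetric difference.

[-5, 4) ∪ [34, 49) ∪ [55, 59) ∪ [60, 63)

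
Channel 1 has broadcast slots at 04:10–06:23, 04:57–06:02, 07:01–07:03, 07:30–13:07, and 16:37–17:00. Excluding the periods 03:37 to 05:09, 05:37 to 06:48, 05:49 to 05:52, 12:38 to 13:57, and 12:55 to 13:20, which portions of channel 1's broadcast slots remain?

05:09–05:37, 07:01–07:03, 07:30–12:38, 16:37–17:00

Merge the first list: 04:10–06:23, 07:01–07:03, 07:30–13:07, 16:37–17:00.
Merge the second list: 03:37–05:09, 05:37–06:48, 12:38–13:57.
04:10–06:23 minus B → 05:09–05:37.
07:01–07:03: no B overlap → unchanged.
07:30–13:07 minus B → 07:30–12:38.
16:37–17:00: no B overlap → unchanged.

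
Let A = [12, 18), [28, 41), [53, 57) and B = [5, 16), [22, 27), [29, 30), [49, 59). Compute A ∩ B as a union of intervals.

[12, 16) ∪ [29, 30) ∪ [53, 57)

[12, 18) meets the second set on [12, 16).
[28, 41) meets the second set on [29, 30).
[53, 57) meets the second set on [53, 57).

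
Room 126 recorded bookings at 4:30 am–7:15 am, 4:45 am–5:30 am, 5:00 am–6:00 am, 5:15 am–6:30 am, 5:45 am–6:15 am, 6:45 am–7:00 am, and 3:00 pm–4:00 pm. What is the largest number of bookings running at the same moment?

4

Sweep endpoints in order; track running count of active intervals.
Peak of 4 reached at 5:15 am.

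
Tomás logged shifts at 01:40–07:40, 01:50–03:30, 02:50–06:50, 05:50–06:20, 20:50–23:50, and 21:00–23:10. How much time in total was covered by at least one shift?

Merged: 01:40–07:40, 20:50–23:50.
Lengths: 6 h + 3 h = 9 h.

9 h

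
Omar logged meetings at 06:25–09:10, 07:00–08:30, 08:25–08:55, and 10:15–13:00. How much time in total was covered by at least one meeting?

Merged: 06:25–09:10, 10:15–13:00.
Lengths: 2 h 45 min + 2 h 45 min = 5 h 30 min.

5 h 30 min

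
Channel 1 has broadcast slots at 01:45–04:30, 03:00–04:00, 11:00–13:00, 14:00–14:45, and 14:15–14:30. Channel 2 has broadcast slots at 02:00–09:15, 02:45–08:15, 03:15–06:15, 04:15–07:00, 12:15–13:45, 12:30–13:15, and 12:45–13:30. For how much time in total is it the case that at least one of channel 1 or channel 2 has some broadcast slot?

11 h

First set merges to 01:45-04:30, 11:00-13:00, 14:00-14:45.
Second set merges to 02:00-09:15, 12:15-13:45.
A ∪ B = 01:45-09:15, 11:00-13:45, 14:00-14:45.
Total: 7 h 30 min + 2 h 45 min + 45 min = 11 h.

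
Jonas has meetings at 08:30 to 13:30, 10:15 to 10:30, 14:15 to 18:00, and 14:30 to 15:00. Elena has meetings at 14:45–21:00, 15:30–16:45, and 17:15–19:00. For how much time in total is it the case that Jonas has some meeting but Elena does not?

A, merged: 08:30-13:30, 14:15-18:00.
B, merged: 14:45-21:00.
A \ B = 08:30-13:30, 14:15-14:45.
Total: 5 h + 30 min = 5 h 30 min.

5 h 30 min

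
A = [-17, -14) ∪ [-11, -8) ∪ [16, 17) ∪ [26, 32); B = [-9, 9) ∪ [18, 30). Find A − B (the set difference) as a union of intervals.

[-17, -14) ∪ [-11, -9) ∪ [16, 17) ∪ [30, 32)

[-17, -14): nothing removed.
[-11, -8) \ B = [-11, -9).
[16, 17): nothing removed.
[26, 32) \ B = [30, 32).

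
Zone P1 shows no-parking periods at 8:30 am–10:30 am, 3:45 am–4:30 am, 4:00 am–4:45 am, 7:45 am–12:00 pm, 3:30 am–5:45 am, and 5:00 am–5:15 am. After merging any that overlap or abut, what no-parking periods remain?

Sort by start: 3:30 am–5:45 am, 3:45 am–4:30 am, 4:00 am–4:45 am, 5:00 am–5:15 am, 7:45 am–12:00 pm, 8:30 am–10:30 am.
3:45 am–4:30 am overlaps/touches 3:30 am–5:45 am → extend to 3:30 am–5:45 am.
4:00 am–4:45 am overlaps/touches 3:30 am–5:45 am → extend to 3:30 am–5:45 am.
5:00 am–5:15 am overlaps/touches 3:30 am–5:45 am → extend to 3:30 am–5:45 am.
7:45 am–12:00 pm is disjoint → start new block.
8:30 am–10:30 am overlaps/touches 7:45 am–12:00 pm → extend to 7:45 am–12:00 pm.

3:30 am–5:45 am, 7:45 am–12:00 pm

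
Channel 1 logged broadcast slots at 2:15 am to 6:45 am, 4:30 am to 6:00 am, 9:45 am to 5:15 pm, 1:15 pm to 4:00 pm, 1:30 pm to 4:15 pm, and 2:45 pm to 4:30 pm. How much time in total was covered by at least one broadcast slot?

Merged: 2:15 am–6:45 am, 9:45 am–5:15 pm.
Lengths: 4 h 30 min + 7 h 30 min = 12 h.

12 h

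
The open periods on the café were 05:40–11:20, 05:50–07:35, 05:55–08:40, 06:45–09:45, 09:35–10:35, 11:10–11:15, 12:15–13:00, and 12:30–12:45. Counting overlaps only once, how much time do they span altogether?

Merged: 05:40-11:20, 12:15-13:00.
Lengths: 5 h 40 min + 45 min = 6 h 25 min.

6 h 25 min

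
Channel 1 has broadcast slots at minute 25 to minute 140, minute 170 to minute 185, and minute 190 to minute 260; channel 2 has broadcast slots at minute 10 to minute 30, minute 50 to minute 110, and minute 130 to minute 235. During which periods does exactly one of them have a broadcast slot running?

A but not B: minute 30 to minute 50, minute 110 to minute 130, minute 235 to minute 260.
B but not A: minute 10 to minute 25, minute 140 to minute 170, minute 185 to minute 190.
Combining gives A △ B.

minute 10 to minute 25, minute 30 to minute 50, minute 110 to minute 130, minute 140 to minute 170, minute 185 to minute 190, minute 235 to minute 260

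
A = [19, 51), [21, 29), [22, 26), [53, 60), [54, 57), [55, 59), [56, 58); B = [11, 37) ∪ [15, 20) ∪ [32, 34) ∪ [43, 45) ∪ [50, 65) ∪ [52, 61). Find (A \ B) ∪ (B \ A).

Merge the first list: [19, 51), [53, 60).
Merge the second list: [11, 37), [43, 45), [50, 65).
A \ B = [37, 43), [45, 50).
B \ A = [11, 19), [51, 53), [60, 65).
Union of the two gives the symmetric difference.

[11, 19) ∪ [37, 43) ∪ [45, 50) ∪ [51, 53) ∪ [60, 65)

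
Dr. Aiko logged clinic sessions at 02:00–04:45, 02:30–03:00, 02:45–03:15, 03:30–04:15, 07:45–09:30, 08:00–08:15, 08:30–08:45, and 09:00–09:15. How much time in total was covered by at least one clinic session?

4 h 30 min

Merged: 02:00-04:45, 07:45-09:30.
Lengths: 2 h 45 min + 1 h 45 min = 4 h 30 min.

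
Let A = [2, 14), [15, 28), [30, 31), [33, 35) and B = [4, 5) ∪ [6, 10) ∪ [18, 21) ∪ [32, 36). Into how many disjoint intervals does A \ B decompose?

6

A \ B = [2, 4), [5, 6), [10, 14), [15, 18), [21, 28), [30, 31).
That is 6 disjoint pieces.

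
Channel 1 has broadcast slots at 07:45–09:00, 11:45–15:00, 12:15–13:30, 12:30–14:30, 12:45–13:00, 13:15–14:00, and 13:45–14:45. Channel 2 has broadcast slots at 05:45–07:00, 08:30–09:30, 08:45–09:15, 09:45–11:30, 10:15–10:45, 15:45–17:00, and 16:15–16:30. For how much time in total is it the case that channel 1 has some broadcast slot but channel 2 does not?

First set merges to 07:45–09:00, 11:45–15:00.
Second set merges to 05:45–07:00, 08:30–09:30, 09:45–11:30, 15:45–17:00.
A \ B = 07:45–08:30, 11:45–15:00.
Total: 45 min + 3 h 15 min = 4 h.

4 h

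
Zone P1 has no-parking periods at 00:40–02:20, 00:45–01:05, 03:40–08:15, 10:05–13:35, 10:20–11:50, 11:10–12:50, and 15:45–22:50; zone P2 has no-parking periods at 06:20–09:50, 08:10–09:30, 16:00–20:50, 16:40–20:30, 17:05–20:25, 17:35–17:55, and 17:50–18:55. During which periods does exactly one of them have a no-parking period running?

00:40-02:20, 03:40-06:20, 08:15-09:50, 10:05-13:35, 15:45-16:00, 20:50-22:50

Merge the first list: 00:40-02:20, 03:40-08:15, 10:05-13:35, 15:45-22:50.
Merge the second list: 06:20-09:50, 16:00-20:50.
A but not B: 00:40-02:20, 03:40-06:20, 10:05-13:35, 15:45-16:00, 20:50-22:50.
B but not A: 08:15-09:50.
Combining gives A △ B.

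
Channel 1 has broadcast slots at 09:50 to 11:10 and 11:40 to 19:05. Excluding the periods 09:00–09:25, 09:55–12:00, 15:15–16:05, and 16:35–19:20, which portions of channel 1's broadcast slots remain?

09:50-09:55, 12:00-15:15, 16:05-16:35

09:50-11:10 with B removed leaves 09:50-09:55.
11:40-19:05 with B removed leaves 12:00-15:15, 16:05-16:35.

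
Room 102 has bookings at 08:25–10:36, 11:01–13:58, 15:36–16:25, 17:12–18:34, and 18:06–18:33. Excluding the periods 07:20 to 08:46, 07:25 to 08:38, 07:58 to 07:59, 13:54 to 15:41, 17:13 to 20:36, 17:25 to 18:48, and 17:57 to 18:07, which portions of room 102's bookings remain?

First set merges to 08:25–10:36, 11:01–13:58, 15:36–16:25, 17:12–18:34.
Second set merges to 07:20–08:46, 13:54–15:41, 17:13–20:36.
08:25–10:36 minus B → 08:46–10:36.
11:01–13:58 minus B → 11:01–13:54.
15:36–16:25 minus B → 15:41–16:25.
17:12–18:34 minus B → 17:12–17:13.

08:46–10:36, 11:01–13:54, 15:41–16:25, 17:12–17:13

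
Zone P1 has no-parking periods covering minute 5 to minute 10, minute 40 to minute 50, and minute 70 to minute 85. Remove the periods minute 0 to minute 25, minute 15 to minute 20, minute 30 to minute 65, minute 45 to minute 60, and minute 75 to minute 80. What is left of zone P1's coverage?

B, merged: minute 0 to minute 25, minute 30 to minute 65, minute 75 to minute 80.
minute 5 to minute 10: entirely removed.
minute 40 to minute 50: entirely removed.
minute 70 to minute 85 \ B = minute 70 to minute 75, minute 80 to minute 85.

minute 70 to minute 75, minute 80 to minute 85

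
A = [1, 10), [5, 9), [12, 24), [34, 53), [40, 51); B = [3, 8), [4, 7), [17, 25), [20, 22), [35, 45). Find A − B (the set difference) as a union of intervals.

A, merged: [1, 10), [12, 24), [34, 53).
B, merged: [3, 8), [17, 25), [35, 45).
[1, 10) \ B = [1, 3), [8, 10).
[12, 24) \ B = [12, 17).
[34, 53) \ B = [34, 35), [45, 53).

[1, 3) ∪ [8, 10) ∪ [12, 17) ∪ [34, 35) ∪ [45, 53)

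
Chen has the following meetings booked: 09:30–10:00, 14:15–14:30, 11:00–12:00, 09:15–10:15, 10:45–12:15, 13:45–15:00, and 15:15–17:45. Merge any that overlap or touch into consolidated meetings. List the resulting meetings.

09:15–10:15, 10:45–12:15, 13:45–15:00, 15:15–17:45

Sort by start: 09:15–10:15, 09:30–10:00, 10:45–12:15, 11:00–12:00, 13:45–15:00, 14:15–14:30, 15:15–17:45.
09:30–10:00 overlaps/touches 09:15–10:15 → extend to 09:15–10:15.
10:45–12:15 is disjoint → start new block.
11:00–12:00 overlaps/touches 10:45–12:15 → extend to 10:45–12:15.
13:45–15:00 is disjoint → start new block.
14:15–14:30 overlaps/touches 13:45–15:00 → extend to 13:45–15:00.
15:15–17:45 is disjoint → start new block.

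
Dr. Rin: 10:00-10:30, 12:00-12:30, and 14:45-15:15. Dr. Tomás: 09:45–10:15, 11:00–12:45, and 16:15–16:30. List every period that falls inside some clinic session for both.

10:00–10:30 ∩ B → 10:00–10:15.
12:00–12:30 ∩ B → 12:00–12:30.
14:45–15:15 meets no B interval.

10:00–10:15, 12:00–12:30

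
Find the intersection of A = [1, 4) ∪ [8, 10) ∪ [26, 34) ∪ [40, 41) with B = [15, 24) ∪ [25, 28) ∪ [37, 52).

[1, 4) meets no B interval.
[8, 10) meets no B interval.
[26, 34) ∩ B → [26, 28).
[40, 41) ∩ B → [40, 41).

[26, 28) ∪ [40, 41)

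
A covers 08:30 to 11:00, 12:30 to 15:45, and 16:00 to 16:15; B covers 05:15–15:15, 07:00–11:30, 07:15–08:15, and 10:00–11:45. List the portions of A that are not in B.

B, merged: 05:15–15:15.
08:30–11:00 lies entirely inside B → drops out.
12:30–15:45 with B removed leaves 15:15–15:45.
16:00–16:15 is untouched.

15:15–15:45, 16:00–16:15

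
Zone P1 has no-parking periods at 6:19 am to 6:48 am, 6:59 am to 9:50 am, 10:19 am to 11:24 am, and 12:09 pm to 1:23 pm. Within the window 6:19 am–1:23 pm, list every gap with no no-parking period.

6:48 am-6:59 am, 9:50 am-10:19 am, 11:24 am-12:09 pm

The merged coverage is 6:19 am-6:48 am, 6:59 am-9:50 am, 10:19 am-11:24 am, 12:09 pm-1:23 pm.
Complement within 6:19 am-1:23 pm: 6:48 am-6:59 am, 9:50 am-10:19 am, 11:24 am-12:09 pm.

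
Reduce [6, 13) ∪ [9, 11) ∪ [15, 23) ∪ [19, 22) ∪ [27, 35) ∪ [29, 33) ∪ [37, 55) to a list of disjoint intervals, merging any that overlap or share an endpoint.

[9, 11) overlaps/touches [6, 13) → extend to [6, 13).
[15, 23) is disjoint → start new block.
[19, 22) overlaps/touches [15, 23) → extend to [15, 23).
[27, 35) is disjoint → start new block.
[29, 33) overlaps/touches [27, 35) → extend to [27, 35).
[37, 55) is disjoint → start new block.

[6, 13) ∪ [15, 23) ∪ [27, 35) ∪ [37, 55)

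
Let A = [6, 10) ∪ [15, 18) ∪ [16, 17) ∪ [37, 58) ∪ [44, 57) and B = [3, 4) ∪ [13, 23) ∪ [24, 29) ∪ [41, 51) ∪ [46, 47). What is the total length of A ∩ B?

First set merges to [6, 10), [15, 18), [37, 58).
Second set merges to [3, 4), [13, 23), [24, 29), [41, 51).
A ∩ B = [15, 18), [41, 51).
Total: 3 + 10 = 13.

13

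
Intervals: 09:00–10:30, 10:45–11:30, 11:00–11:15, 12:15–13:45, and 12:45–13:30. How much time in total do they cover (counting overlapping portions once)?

3 h 45 min

Merged: 09:00–10:30, 10:45–11:30, 12:15–13:45.
Lengths: 1 h 30 min + 45 min + 1 h 30 min = 3 h 45 min.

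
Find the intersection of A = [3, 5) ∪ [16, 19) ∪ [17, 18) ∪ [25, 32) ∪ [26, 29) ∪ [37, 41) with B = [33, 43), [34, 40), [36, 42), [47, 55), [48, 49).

First set merges to [3, 5), [16, 19), [25, 32), [37, 41).
Second set merges to [33, 43), [47, 55).
[3, 5) meets no B interval.
[16, 19) meets no B interval.
[25, 32) meets no B interval.
[37, 41) ∩ B → [37, 41).

[37, 41)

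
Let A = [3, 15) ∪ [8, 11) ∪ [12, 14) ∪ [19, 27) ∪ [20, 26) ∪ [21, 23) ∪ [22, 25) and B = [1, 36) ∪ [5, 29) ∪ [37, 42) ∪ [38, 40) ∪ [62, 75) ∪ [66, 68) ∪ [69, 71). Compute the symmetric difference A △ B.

A, merged: [3, 15), [19, 27).
B, merged: [1, 36), [37, 42), [62, 75).
A but not B: none.
B but not A: [1, 3), [15, 19), [27, 36), [37, 42), [62, 75).
Combining gives A △ B.

[1, 3) ∪ [15, 19) ∪ [27, 36) ∪ [37, 42) ∪ [62, 75)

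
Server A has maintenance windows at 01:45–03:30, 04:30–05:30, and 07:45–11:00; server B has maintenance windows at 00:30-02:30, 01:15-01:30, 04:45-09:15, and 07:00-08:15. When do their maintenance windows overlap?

01:45-02:30, 04:45-05:30, 07:45-09:15

Merge the second list: 00:30-02:30, 04:45-09:15.
01:45-03:30 meets the second set on 01:45-02:30.
04:30-05:30 meets the second set on 04:45-05:30.
07:45-11:00 meets the second set on 07:45-09:15.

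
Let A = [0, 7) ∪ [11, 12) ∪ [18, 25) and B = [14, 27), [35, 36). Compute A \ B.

[0, 7): no B overlap → unchanged.
[11, 12): no B overlap → unchanged.
[18, 25): fully covered by B → removed.

[0, 7) ∪ [11, 12)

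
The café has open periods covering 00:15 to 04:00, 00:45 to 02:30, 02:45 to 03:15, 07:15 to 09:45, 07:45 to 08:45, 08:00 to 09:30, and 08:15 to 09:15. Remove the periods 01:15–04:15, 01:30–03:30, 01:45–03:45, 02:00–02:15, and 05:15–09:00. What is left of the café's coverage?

A, merged: 00:15–04:00, 07:15–09:45.
B, merged: 01:15–04:15, 05:15–09:00.
00:15–04:00 \ B = 00:15–01:15.
07:15–09:45 \ B = 09:00–09:45.

00:15–01:15, 09:00–09:45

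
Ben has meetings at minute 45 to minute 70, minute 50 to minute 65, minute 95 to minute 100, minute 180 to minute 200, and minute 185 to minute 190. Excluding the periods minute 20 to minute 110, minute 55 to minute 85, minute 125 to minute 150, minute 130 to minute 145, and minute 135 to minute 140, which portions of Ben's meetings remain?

minute 180 to minute 200

Merge the first list: minute 45 to minute 70, minute 95 to minute 100, minute 180 to minute 200.
Merge the second list: minute 20 to minute 110, minute 125 to minute 150.
minute 45 to minute 70: entirely removed.
minute 95 to minute 100: entirely removed.
minute 180 to minute 200: nothing removed.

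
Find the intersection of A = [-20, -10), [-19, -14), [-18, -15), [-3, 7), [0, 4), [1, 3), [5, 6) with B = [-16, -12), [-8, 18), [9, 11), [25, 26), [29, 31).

First set merges to [-20, -10), [-3, 7).
Second set merges to [-16, -12), [-8, 18), [25, 26), [29, 31).
[-20, -10) overlaps B on [-16, -12).
[-3, 7) overlaps B on [-3, 7).

[-16, -12) ∪ [-3, 7)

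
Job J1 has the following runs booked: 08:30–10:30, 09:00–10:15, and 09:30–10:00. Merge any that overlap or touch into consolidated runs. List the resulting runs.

09:00-10:15 overlaps/touches 08:30-10:30 → extend to 08:30-10:30.
09:30-10:00 overlaps/touches 08:30-10:30 → extend to 08:30-10:30.

08:30-10:30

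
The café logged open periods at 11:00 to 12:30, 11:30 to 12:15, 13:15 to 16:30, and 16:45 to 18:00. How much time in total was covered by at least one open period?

Merged: 11:00–12:30, 13:15–16:30, 16:45–18:00.
Lengths: 1 h 30 min + 3 h 15 min + 1 h 15 min = 6 h.

6 h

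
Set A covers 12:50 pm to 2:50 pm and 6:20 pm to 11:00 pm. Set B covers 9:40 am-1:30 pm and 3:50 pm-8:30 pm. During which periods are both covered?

12:50 pm–1:30 pm, 6:20 pm–8:30 pm

12:50 pm–2:50 pm ∩ B → 12:50 pm–1:30 pm.
6:20 pm–11:00 pm ∩ B → 6:20 pm–8:30 pm.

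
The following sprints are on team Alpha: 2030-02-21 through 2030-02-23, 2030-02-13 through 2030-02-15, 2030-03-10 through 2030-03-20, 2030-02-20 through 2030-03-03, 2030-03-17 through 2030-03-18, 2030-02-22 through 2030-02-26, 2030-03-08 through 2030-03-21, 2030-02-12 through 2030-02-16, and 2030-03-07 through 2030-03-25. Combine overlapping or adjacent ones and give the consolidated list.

Sort by start: 2030-02-12 through 2030-02-16, 2030-02-13 through 2030-02-15, 2030-02-20 through 2030-03-03, 2030-02-21 through 2030-02-23, 2030-02-22 through 2030-02-26, 2030-03-07 through 2030-03-25, 2030-03-08 through 2030-03-21, 2030-03-10 through 2030-03-20, 2030-03-17 through 2030-03-18.
2030-02-13 through 2030-02-15 overlaps/touches 2030-02-12 through 2030-02-16 → extend to 2030-02-12 through 2030-02-16.
2030-02-20 through 2030-03-03 is disjoint → start new block.
2030-02-21 through 2030-02-23 overlaps/touches 2030-02-20 through 2030-03-03 → extend to 2030-02-20 through 2030-03-03.
2030-02-22 through 2030-02-26 overlaps/touches 2030-02-20 through 2030-03-03 → extend to 2030-02-20 through 2030-03-03.
2030-03-07 through 2030-03-25 is disjoint → start new block.
2030-03-08 through 2030-03-21 overlaps/touches 2030-03-07 through 2030-03-25 → extend to 2030-03-07 through 2030-03-25.
2030-03-10 through 2030-03-20 overlaps/touches 2030-03-07 through 2030-03-25 → extend to 2030-03-07 through 2030-03-25.
2030-03-17 through 2030-03-18 overlaps/touches 2030-03-07 through 2030-03-25 → extend to 2030-03-07 through 2030-03-25.

2030-02-12 through 2030-02-16, 2030-02-20 through 2030-03-03, 2030-03-07 through 2030-03-25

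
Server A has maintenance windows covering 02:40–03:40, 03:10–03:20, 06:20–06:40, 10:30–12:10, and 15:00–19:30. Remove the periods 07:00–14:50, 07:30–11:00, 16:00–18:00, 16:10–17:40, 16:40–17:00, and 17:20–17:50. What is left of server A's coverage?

A, merged: 02:40-03:40, 06:20-06:40, 10:30-12:10, 15:00-19:30.
B, merged: 07:00-14:50, 16:00-18:00.
02:40-03:40: nothing removed.
06:20-06:40: nothing removed.
10:30-12:10: entirely removed.
15:00-19:30 \ B = 15:00-16:00, 18:00-19:30.

02:40-03:40, 06:20-06:40, 15:00-16:00, 18:00-19:30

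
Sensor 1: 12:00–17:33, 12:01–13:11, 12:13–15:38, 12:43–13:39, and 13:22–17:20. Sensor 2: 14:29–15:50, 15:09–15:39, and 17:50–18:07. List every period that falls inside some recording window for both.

First set merges to 12:00-17:33.
Second set merges to 14:29-15:50, 17:50-18:07.
12:00-17:33 overlaps B on 14:29-15:50.

14:29-15:50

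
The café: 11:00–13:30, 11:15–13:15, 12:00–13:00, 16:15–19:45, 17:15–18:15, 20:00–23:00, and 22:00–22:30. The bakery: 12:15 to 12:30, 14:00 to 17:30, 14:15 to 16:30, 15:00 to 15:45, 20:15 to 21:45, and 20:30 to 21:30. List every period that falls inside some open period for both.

12:15–12:30, 16:15–17:30, 20:15–21:45

A, merged: 11:00–13:30, 16:15–19:45, 20:00–23:00.
B, merged: 12:15–12:30, 14:00–17:30, 20:15–21:45.
11:00–13:30 meets the second set on 12:15–12:30.
16:15–19:45 meets the second set on 16:15–17:30.
20:00–23:00 meets the second set on 20:15–21:45.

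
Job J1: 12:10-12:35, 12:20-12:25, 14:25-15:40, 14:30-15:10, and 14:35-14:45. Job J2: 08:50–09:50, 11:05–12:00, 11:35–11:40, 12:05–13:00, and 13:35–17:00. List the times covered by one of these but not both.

Merge the first list: 12:10-12:35, 14:25-15:40.
Merge the second list: 08:50-09:50, 11:05-12:00, 12:05-13:00, 13:35-17:00.
A but not B: none.
B but not A: 08:50-09:50, 11:05-12:00, 12:05-12:10, 12:35-13:00, 13:35-14:25, 15:40-17:00.
Combining gives A △ B.

08:50-09:50, 11:05-12:00, 12:05-12:10, 12:35-13:00, 13:35-14:25, 15:40-17:00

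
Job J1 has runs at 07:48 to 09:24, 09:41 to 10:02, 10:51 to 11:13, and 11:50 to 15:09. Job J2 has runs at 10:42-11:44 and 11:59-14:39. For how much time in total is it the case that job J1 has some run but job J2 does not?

A \ B = 07:48–09:24, 09:41–10:02, 11:50–11:59, 14:39–15:09.
Total: 1 h 36 min + 21 min + 9 min + 30 min = 2 h 36 min.

2 h 36 min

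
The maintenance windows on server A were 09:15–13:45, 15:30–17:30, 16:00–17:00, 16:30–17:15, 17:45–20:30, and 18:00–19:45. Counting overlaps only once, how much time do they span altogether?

9 h 15 min

Merged: 09:15–13:45, 15:30–17:30, 17:45–20:30.
Lengths: 4 h 30 min + 2 h + 2 h 45 min = 9 h 15 min.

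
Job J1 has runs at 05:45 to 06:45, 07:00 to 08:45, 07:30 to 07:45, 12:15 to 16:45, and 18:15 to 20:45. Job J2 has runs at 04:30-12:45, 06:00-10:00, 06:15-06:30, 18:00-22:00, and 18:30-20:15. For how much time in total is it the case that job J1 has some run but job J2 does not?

4 h

First set merges to 05:45–06:45, 07:00–08:45, 12:15–16:45, 18:15–20:45.
Second set merges to 04:30–12:45, 18:00–22:00.
A \ B = 12:45–16:45.
Total: 4 h.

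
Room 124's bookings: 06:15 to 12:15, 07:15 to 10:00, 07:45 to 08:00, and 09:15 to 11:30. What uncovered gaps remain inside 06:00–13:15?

The merged coverage is 06:15–12:15.
Uncovered inside 06:00–13:15: 06:00–06:15, 12:15–13:15.

06:00–06:15, 12:15–13:15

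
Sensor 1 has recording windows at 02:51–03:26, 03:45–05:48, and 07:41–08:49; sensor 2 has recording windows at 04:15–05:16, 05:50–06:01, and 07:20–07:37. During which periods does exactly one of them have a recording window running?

02:51–03:26, 03:45–04:15, 05:16–05:48, 05:50–06:01, 07:20–07:37, 07:41–08:49

A but not B: 02:51–03:26, 03:45–04:15, 05:16–05:48, 07:41–08:49.
B but not A: 05:50–06:01, 07:20–07:37.
Combining gives A △ B.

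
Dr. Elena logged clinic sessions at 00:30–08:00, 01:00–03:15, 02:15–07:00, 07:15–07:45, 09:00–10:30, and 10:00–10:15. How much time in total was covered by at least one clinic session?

9 h

Merged: 00:30–08:00, 09:00–10:30.
Lengths: 7 h 30 min + 1 h 30 min = 9 h.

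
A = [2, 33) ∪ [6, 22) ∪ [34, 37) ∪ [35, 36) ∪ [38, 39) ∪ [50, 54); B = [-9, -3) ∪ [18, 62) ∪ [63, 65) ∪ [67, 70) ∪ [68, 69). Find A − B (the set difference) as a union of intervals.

[2, 18)

A, merged: [2, 33), [34, 37), [38, 39), [50, 54).
B, merged: [-9, -3), [18, 62), [63, 65), [67, 70).
[2, 33) \ B = [2, 18).
[34, 37): entirely removed.
[38, 39): entirely removed.
[50, 54): entirely removed.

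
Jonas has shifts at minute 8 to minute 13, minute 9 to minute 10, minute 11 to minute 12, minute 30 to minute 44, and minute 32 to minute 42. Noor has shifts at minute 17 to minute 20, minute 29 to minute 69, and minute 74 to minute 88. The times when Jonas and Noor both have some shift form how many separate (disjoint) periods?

First set merges to minute 8 to minute 13, minute 30 to minute 44.
A ∩ B = minute 30 to minute 44.
That is 1 disjoint piece.

1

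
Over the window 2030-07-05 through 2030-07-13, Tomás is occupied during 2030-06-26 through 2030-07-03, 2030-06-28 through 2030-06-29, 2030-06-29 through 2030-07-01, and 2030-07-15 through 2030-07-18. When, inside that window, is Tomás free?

After merging, the occupied span is 2030-06-26 through 2030-07-03, 2030-07-15 through 2030-07-18.
Gaps within 2030-07-05 through 2030-07-13: 2030-07-05 through 2030-07-13.

2030-07-05 through 2030-07-13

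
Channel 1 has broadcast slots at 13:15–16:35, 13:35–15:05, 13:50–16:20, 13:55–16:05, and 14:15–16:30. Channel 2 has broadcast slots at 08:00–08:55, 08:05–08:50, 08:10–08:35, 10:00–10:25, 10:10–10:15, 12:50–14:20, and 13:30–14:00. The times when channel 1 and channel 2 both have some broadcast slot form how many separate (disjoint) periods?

First set merges to 13:15–16:35.
Second set merges to 08:00–08:55, 10:00–10:25, 12:50–14:20.
A ∩ B = 13:15–14:20.
That is 1 disjoint piece.

1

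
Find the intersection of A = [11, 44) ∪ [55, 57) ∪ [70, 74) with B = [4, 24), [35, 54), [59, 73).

[11, 44) ∩ B → [11, 24), [35, 44).
[55, 57) meets no B interval.
[70, 74) ∩ B → [70, 73).

[11, 24) ∪ [35, 44) ∪ [70, 73)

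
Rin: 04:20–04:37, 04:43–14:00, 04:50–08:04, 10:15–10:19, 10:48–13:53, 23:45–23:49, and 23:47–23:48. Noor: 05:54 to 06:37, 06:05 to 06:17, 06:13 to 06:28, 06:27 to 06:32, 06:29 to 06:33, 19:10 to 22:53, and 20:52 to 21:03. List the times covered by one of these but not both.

First set merges to 04:20–04:37, 04:43–14:00, 23:45–23:49.
Second set merges to 05:54–06:37, 19:10–22:53.
Only in the first: 04:20–04:37, 04:43–05:54, 06:37–14:00, 23:45–23:49.
Only in the second: 19:10–22:53.
Together these are the periods covered by exactly one.

04:20–04:37, 04:43–05:54, 06:37–14:00, 19:10–22:53, 23:45–23:49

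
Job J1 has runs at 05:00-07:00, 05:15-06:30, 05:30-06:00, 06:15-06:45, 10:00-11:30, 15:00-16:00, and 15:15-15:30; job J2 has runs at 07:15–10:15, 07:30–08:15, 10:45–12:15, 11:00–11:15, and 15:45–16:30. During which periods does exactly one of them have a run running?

05:00–07:00, 07:15–10:00, 10:15–10:45, 11:30–12:15, 15:00–15:45, 16:00–16:30

First set merges to 05:00–07:00, 10:00–11:30, 15:00–16:00.
Second set merges to 07:15–10:15, 10:45–12:15, 15:45–16:30.
A \ B = 05:00–07:00, 10:15–10:45, 15:00–15:45.
B \ A = 07:15–10:00, 11:30–12:15, 16:00–16:30.
Union of the two gives the symmetric difference.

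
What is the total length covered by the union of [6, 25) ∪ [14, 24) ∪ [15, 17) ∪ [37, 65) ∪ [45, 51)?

Merged: [6, 25), [37, 65).
Lengths: 19 + 28 = 47.

47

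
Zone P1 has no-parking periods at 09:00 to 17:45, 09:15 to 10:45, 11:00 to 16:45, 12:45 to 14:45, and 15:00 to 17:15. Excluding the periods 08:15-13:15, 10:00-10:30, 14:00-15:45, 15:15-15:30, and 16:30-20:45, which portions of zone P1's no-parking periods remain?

13:15–14:00, 15:45–16:30

A, merged: 09:00–17:45.
B, merged: 08:15–13:15, 14:00–15:45, 16:30–20:45.
09:00–17:45 with B removed leaves 13:15–14:00, 15:45–16:30.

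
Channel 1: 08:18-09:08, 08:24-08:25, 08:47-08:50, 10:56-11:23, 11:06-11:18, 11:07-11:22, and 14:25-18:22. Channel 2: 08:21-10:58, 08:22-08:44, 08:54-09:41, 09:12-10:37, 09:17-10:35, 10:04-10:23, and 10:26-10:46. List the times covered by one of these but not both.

08:18-08:21, 09:08-10:56, 10:58-11:23, 14:25-18:22

First set merges to 08:18-09:08, 10:56-11:23, 14:25-18:22.
Second set merges to 08:21-10:58.
A \ B = 08:18-08:21, 10:58-11:23, 14:25-18:22.
B \ A = 09:08-10:56.
Union of the two gives the symmetric difference.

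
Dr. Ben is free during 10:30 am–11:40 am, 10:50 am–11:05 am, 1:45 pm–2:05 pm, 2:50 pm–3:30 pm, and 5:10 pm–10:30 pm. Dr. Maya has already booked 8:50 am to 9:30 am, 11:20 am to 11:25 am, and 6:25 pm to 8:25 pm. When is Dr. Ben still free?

Merge the first list: 10:30 am-11:40 am, 1:45 pm-2:05 pm, 2:50 pm-3:30 pm, 5:10 pm-10:30 pm.
10:30 am-11:40 am with B removed leaves 10:30 am-11:20 am, 11:25 am-11:40 am.
1:45 pm-2:05 pm is untouched.
2:50 pm-3:30 pm is untouched.
5:10 pm-10:30 pm with B removed leaves 5:10 pm-6:25 pm, 8:25 pm-10:30 pm.

10:30 am-11:20 am, 11:25 am-11:40 am, 1:45 pm-2:05 pm, 2:50 pm-3:30 pm, 5:10 pm-6:25 pm, 8:25 pm-10:30 pm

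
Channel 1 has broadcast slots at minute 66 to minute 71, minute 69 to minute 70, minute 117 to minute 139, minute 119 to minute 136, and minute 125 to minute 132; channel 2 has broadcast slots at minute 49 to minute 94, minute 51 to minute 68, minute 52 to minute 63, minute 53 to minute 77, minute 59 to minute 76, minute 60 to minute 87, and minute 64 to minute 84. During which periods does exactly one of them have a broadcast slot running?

First set merges to minute 66 to minute 71, minute 117 to minute 139.
Second set merges to minute 49 to minute 94.
Only in the first: minute 117 to minute 139.
Only in the second: minute 49 to minute 66, minute 71 to minute 94.
Together these are the periods covered by exactly one.

minute 49 to minute 66, minute 71 to minute 94, minute 117 to minute 139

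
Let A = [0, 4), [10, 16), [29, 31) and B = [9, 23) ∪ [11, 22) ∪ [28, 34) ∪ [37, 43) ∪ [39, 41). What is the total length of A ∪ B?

30

Merge the second list: [9, 23), [28, 34), [37, 43).
A ∪ B = [0, 4), [9, 23), [28, 34), [37, 43).
Total: 4 + 14 + 6 + 6 = 30.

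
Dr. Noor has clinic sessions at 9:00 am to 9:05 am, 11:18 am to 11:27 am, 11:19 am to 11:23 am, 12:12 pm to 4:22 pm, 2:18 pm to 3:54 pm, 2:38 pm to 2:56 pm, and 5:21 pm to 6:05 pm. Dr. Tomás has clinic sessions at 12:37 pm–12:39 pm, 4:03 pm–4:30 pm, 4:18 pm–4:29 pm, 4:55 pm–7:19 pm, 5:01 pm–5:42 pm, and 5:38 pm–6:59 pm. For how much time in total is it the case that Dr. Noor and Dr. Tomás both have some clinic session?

First set merges to 9:00 am-9:05 am, 11:18 am-11:27 am, 12:12 pm-4:22 pm, 5:21 pm-6:05 pm.
Second set merges to 12:37 pm-12:39 pm, 4:03 pm-4:30 pm, 4:55 pm-7:19 pm.
A ∩ B = 12:37 pm-12:39 pm, 4:03 pm-4:22 pm, 5:21 pm-6:05 pm.
Total: 2 min + 19 min + 44 min = 1 h 5 min.

1 h 5 min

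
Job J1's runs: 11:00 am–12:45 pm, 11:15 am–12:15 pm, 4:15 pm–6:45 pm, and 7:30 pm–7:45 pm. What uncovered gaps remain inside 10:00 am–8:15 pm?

Covered (merged): 11:00 am–12:45 pm, 4:15 pm–6:45 pm, 7:30 pm–7:45 pm.
Gaps within 10:00 am–8:15 pm: 10:00 am–11:00 am, 12:45 pm–4:15 pm, 6:45 pm–7:30 pm, 7:45 pm–8:15 pm.

10:00 am–11:00 am, 12:45 pm–4:15 pm, 6:45 pm–7:30 pm, 7:45 pm–8:15 pm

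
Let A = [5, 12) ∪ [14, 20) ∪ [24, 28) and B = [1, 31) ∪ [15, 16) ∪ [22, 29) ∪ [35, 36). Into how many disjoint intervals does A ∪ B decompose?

B, merged: [1, 31), [35, 36).
A ∪ B = [1, 31), [35, 36).
That is 2 disjoint pieces.

2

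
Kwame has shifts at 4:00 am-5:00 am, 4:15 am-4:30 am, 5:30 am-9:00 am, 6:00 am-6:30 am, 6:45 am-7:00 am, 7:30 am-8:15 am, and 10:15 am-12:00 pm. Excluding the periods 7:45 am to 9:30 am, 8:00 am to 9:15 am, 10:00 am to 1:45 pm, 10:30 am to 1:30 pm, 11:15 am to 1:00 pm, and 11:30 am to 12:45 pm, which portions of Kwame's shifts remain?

A, merged: 4:00 am–5:00 am, 5:30 am–9:00 am, 10:15 am–12:00 pm.
B, merged: 7:45 am–9:30 am, 10:00 am–1:45 pm.
4:00 am–5:00 am: nothing removed.
5:30 am–9:00 am \ B = 5:30 am–7:45 am.
10:15 am–12:00 pm: entirely removed.

4:00 am–5:00 am, 5:30 am–7:45 am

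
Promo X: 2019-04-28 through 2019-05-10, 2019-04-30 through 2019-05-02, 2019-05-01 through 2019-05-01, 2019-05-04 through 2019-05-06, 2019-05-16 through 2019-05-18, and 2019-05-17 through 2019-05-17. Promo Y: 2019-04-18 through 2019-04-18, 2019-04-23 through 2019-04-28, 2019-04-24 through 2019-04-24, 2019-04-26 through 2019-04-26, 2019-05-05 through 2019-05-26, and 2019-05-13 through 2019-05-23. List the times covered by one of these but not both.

2019-04-18 through 2019-04-18, 2019-04-23 through 2019-04-27, 2019-04-29 through 2019-05-04, 2019-05-11 through 2019-05-15, 2019-05-19 through 2019-05-26

First set merges to 2019-04-28 through 2019-05-10, 2019-05-16 through 2019-05-18.
Second set merges to 2019-04-18 through 2019-04-18, 2019-04-23 through 2019-04-28, 2019-05-05 through 2019-05-26.
A but not B: 2019-04-29 through 2019-05-04.
B but not A: 2019-04-18 through 2019-04-18, 2019-04-23 through 2019-04-27, 2019-05-11 through 2019-05-15, 2019-05-19 through 2019-05-26.
Combining gives A △ B.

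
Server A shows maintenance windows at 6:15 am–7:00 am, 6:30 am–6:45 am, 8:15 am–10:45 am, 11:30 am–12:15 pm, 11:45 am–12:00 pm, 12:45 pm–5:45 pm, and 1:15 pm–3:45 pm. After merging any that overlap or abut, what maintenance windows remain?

6:30 am–6:45 am overlaps/touches 6:15 am–7:00 am → extend to 6:15 am–7:00 am.
8:15 am–10:45 am is disjoint → start new block.
11:30 am–12:15 pm is disjoint → start new block.
11:45 am–12:00 pm overlaps/touches 11:30 am–12:15 pm → extend to 11:30 am–12:15 pm.
12:45 pm–5:45 pm is disjoint → start new block.
1:15 pm–3:45 pm overlaps/touches 12:45 pm–5:45 pm → extend to 12:45 pm–5:45 pm.

6:15 am–7:00 am, 8:15 am–10:45 am, 11:30 am–12:15 pm, 12:45 pm–5:45 pm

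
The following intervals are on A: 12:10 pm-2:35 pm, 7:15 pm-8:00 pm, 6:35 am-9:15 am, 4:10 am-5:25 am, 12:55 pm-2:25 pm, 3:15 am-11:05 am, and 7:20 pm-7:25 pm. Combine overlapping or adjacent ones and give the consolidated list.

Sort by start: 3:15 am–11:05 am, 4:10 am–5:25 am, 6:35 am–9:15 am, 12:10 pm–2:35 pm, 12:55 pm–2:25 pm, 7:15 pm–8:00 pm, 7:20 pm–7:25 pm.
4:10 am–5:25 am overlaps/touches 3:15 am–11:05 am → extend to 3:15 am–11:05 am.
6:35 am–9:15 am overlaps/touches 3:15 am–11:05 am → extend to 3:15 am–11:05 am.
12:10 pm–2:35 pm is disjoint → start new block.
12:55 pm–2:25 pm overlaps/touches 12:10 pm–2:35 pm → extend to 12:10 pm–2:35 pm.
7:15 pm–8:00 pm is disjoint → start new block.
7:20 pm–7:25 pm overlaps/touches 7:15 pm–8:00 pm → extend to 7:15 pm–8:00 pm.

3:15 am–11:05 am, 12:10 pm–2:35 pm, 7:15 pm–8:00 pm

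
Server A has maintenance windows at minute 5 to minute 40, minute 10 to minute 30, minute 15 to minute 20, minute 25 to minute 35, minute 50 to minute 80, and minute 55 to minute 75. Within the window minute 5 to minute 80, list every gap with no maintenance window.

minute 40 to minute 50

Covered (merged): minute 5 to minute 40, minute 50 to minute 80.
Gaps within minute 5 to minute 80: minute 40 to minute 50.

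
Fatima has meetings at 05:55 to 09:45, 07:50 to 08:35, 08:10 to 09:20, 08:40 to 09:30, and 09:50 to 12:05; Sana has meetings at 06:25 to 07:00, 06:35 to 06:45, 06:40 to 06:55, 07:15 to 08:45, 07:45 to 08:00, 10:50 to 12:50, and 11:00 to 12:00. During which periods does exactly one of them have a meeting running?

A, merged: 05:55–09:45, 09:50–12:05.
B, merged: 06:25–07:00, 07:15–08:45, 10:50–12:50.
A \ B = 05:55–06:25, 07:00–07:15, 08:45–09:45, 09:50–10:50.
B \ A = 12:05–12:50.
Union of the two gives the symmetric difference.

05:55–06:25, 07:00–07:15, 08:45–09:45, 09:50–10:50, 12:05–12:50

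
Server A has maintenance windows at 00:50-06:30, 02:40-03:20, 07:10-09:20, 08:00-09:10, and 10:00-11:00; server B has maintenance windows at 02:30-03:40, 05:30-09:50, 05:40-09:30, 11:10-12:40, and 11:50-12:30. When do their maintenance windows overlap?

02:30–03:40, 05:30–06:30, 07:10–09:20

Merge the first list: 00:50–06:30, 07:10–09:20, 10:00–11:00.
Merge the second list: 02:30–03:40, 05:30–09:50, 11:10–12:40.
00:50–06:30 overlaps B on 02:30–03:40, 05:30–06:30.
07:10–09:20 overlaps B on 07:10–09:20.
10:00–11:00 falls entirely outside B.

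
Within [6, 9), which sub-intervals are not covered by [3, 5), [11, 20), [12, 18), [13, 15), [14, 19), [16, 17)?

[6, 9)

The merged coverage is [3, 5), [11, 20).
Complement within [6, 9): [6, 9).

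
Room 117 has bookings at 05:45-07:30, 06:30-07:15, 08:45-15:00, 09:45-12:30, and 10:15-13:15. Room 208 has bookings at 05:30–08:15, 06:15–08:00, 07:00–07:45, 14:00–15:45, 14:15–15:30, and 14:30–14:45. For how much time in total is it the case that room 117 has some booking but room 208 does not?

A, merged: 05:45–07:30, 08:45–15:00.
B, merged: 05:30–08:15, 14:00–15:45.
A \ B = 08:45–14:00.
Total: 5 h 15 min.

5 h 15 min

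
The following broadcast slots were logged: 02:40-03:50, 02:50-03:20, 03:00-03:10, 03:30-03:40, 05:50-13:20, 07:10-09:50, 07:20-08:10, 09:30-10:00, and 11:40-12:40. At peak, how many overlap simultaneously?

3

At 03:00, 3 of the intervals are simultaneously active.
No point has more.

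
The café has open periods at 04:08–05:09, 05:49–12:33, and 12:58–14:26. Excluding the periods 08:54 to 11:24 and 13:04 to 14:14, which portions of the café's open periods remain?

04:08–05:09 is untouched.
05:49–12:33 with B removed leaves 05:49–08:54, 11:24–12:33.
12:58–14:26 with B removed leaves 12:58–13:04, 14:14–14:26.

04:08–05:09, 05:49–08:54, 11:24–12:33, 12:58–13:04, 14:14–14:26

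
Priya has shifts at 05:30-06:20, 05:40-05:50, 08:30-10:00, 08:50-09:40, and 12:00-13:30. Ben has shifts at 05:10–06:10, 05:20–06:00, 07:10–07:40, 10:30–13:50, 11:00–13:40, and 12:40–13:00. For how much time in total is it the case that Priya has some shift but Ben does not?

1 h 40 min

A, merged: 05:30-06:20, 08:30-10:00, 12:00-13:30.
B, merged: 05:10-06:10, 07:10-07:40, 10:30-13:50.
A \ B = 06:10-06:20, 08:30-10:00.
Total: 10 min + 1 h 30 min = 1 h 40 min.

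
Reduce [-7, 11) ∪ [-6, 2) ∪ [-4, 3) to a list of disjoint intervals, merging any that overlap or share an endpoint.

[-6, 2) overlaps/touches [-7, 11) → extend to [-7, 11).
[-4, 3) overlaps/touches [-7, 11) → extend to [-7, 11).

[-7, 11)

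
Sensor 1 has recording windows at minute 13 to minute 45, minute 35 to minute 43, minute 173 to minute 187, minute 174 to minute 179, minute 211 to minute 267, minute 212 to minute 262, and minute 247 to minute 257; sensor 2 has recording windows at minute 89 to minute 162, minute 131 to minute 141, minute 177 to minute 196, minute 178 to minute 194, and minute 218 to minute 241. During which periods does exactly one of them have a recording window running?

minute 13 to minute 45, minute 89 to minute 162, minute 173 to minute 177, minute 187 to minute 196, minute 211 to minute 218, minute 241 to minute 267

First set merges to minute 13 to minute 45, minute 173 to minute 187, minute 211 to minute 267.
Second set merges to minute 89 to minute 162, minute 177 to minute 196, minute 218 to minute 241.
A but not B: minute 13 to minute 45, minute 173 to minute 177, minute 211 to minute 218, minute 241 to minute 267.
B but not A: minute 89 to minute 162, minute 187 to minute 196.
Combining gives A △ B.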